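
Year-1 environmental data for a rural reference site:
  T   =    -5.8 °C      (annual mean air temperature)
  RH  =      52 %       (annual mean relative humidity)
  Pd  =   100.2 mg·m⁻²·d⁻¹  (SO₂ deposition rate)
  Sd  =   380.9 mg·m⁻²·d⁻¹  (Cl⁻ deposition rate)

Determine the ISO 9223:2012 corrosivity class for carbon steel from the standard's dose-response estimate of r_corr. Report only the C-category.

carbon steel: T≤10 °C ⇒ hinge +0.150·(-5.8−10) = -2.3700
  SO₂ term: 1.77·100.2^0.52·exp(0.02·52-2.3700) = 5.138
  Sd branch = 0.102·Sd^0.62·e^(0.033·RH+0.04·T) = 17.91 μm/a
  sum: 5.138 + 17.91 → r_corr = 23.05 μm/a
ISO 9223 Table 2 (carbon steel): 1.3 < 23.1 ≤ 25 μm/a ⇒ C2

C2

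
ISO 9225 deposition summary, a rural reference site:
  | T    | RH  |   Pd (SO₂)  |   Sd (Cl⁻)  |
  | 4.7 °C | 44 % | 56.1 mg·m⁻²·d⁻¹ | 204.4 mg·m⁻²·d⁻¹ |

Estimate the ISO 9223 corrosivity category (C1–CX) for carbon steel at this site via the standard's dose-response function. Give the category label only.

C3

carbon steel: f(T) = +0.150·(T−10) [T≤10 °C] = -0.7950
  sulphur-dioxide contribution → 15.64 μm/a
  chloride contribution → 14.23 μm/a
  ⇒ r_corr(carbon steel) = 29.88 μm/a
Category bounds: 25…50 μm/a bracket r_corr ⇒ C3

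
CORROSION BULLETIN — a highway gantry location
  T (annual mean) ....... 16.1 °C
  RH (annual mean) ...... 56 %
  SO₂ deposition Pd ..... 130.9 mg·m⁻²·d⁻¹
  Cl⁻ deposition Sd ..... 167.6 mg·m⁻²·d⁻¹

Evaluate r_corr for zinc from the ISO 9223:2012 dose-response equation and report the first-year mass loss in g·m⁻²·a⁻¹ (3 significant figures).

r_corr = 20.9 g·m⁻²·a⁻¹

zinc: temperature factor f = -0.071·(6.1) = -0.4331
  Pd branch = 0.0129·Pd^0.44·e^(0.046·RH+f) = 0.9391 μm/a
  Cl⁻ term: 0.0175·167.6^0.57·exp(0.008·56+0.085·16.1) = 1.994
  sum: 0.9391 + 1.994 → r_corr = 2.933 μm/a
Convert to mass loss: 2.933 μm/a × 7.14 g/cm³ = 20.94 g·m⁻²·a⁻¹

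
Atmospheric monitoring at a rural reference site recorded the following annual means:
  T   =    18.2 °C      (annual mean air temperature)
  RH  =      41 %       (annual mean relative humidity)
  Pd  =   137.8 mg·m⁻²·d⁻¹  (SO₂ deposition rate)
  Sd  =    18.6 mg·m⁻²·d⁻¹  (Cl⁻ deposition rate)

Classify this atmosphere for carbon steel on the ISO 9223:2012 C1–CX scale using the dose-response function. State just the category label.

carbon steel: temperature factor f = -0.054·(8.2) = -0.4428
  SO₂ term: 1.77·137.8^0.52·exp(0.02·41-0.4428) = 33.43
  Cl⁻ term: 0.102·18.6^0.62·exp(0.033·41+0.04·18.2) = 5.006
  r_corr = 33.43 + 5.006 = 38.44 μm/a
38.4 μm/a falls in (25, 50] for carbon steel → category C3

C3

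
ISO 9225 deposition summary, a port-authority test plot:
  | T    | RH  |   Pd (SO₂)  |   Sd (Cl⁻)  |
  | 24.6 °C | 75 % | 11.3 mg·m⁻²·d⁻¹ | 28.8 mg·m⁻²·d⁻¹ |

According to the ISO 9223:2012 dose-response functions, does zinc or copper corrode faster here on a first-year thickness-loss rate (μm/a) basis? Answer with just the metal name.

zinc: f(T) = -0.071·(T−10) [T>10 °C] = -1.0366
  sulphur-dioxide contribution → 0.4189 μm/a
  chloride contribution → 1.752 μm/a
  ⇒ r_corr(zinc) = 2.171 μm/a
copper: temperature factor f = -0.080·(14.6) = -1.1680
  sulphur-dioxide contribution → 0.2586 μm/a
  chloride contribution → 1.261 μm/a
  total first-year rate 1.52 μm/a
Ordering by μm/a: zinc (2.17) > copper (1.52)

zinc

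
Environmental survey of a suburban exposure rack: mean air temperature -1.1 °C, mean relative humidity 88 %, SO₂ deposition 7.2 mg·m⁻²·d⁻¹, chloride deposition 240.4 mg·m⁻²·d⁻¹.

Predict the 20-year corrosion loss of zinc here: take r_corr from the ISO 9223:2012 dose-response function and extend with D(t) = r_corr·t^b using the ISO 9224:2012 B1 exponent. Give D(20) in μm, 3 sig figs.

zinc: T≤10 °C ⇒ hinge +0.038·(-1.1−10) = -0.4218
  Pd branch = 0.0129·Pd^0.44·e^(0.046·RH+f) = 1.155 μm/a
  Cl⁻ term: 0.0175·240.4^0.57·exp(0.008·88+0.085·-1.1) = 0.7333
  r_corr = 1.155 + 0.7333 = 1.889 μm/a
Long-term exponent b (ISO 9224 Table 2, B1) = 0.813
  D(20) = 1.889 × 20^0.813 = 1.889 × 11.42 = 21.57 μm

D(20) = 21.6 μm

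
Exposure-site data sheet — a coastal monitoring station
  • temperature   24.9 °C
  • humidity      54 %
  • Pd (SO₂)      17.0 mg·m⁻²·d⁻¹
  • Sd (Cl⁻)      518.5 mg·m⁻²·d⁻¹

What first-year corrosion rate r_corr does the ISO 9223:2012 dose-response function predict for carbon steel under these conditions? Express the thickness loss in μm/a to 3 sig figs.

carbon steel: f(T) = -0.054·(T−10) [T>10 °C] = -0.8046
  Pd branch = 1.77·Pd^0.52·e^(0.02·RH+f) = 10.17 μm/a
  Cl⁻ term: 0.102·518.5^0.62·exp(0.033·54+0.04·24.9) = 79.11
  sum: 10.17 + 79.11 → r_corr = 89.28 μm/a

r_corr = 89.3 μm/a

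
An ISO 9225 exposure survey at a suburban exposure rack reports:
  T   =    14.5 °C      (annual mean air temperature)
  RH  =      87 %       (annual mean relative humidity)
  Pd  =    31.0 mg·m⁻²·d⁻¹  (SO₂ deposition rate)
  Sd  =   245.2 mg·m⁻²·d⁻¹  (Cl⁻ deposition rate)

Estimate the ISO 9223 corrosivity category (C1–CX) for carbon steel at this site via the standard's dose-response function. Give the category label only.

carbon steel: temperature factor f = -0.054·(4.5) = -0.2430
  sulphur-dioxide contribution → 47.17 μm/a
  chloride contribution → 97.47 μm/a
  total first-year rate 144.6 μm/a
145 μm/a falls in (80, 200] for carbon steel → category C5

C5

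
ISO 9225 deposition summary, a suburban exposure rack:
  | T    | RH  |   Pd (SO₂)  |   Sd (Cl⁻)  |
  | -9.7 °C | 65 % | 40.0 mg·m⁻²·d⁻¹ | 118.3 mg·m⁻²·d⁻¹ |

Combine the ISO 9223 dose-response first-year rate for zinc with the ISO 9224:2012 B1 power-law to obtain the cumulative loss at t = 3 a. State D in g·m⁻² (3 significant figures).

D(3) = 14.1 g·m⁻²

zinc: f(T) = +0.038·(T−10) [T≤10 °C] = -0.7486
  SO₂ term: 0.0129·40.0^0.44·exp(0.046·65-0.7486) = 0.6151
  Cl⁻ term: 0.0175·118.3^0.57·exp(0.008·65+0.085·-9.7) = 0.1961
  sum: 0.6151 + 0.1961 → r_corr = 0.8111 μm/a
Power-law: D(3) = r_corr · 3^0.813
  D(3) = 0.8111 × 3^0.813 = 0.8111 × 2.443 = 1.981 μm
  Mass loss = 1.981 μm × 7.14 g/cm³ = 14.15 g·m⁻²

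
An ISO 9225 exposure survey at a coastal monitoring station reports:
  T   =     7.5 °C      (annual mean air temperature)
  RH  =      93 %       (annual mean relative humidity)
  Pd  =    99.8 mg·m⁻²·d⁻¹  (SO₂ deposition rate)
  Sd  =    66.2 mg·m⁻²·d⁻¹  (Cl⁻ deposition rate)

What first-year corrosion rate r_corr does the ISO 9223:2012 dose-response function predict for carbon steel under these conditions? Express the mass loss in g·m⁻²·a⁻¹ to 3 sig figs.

r_corr = 985 g·m⁻²·a⁻¹

carbon steel: temperature factor f = +0.150·(-2.5) = -0.3750
  sulphur-dioxide contribution → 85.6 μm/a
  chloride contribution → 39.87 μm/a
  total first-year rate 125.5 μm/a
Convert to mass loss: 125.5 μm/a × 7.85 g/cm³ = 984.9 g·m⁻²·a⁻¹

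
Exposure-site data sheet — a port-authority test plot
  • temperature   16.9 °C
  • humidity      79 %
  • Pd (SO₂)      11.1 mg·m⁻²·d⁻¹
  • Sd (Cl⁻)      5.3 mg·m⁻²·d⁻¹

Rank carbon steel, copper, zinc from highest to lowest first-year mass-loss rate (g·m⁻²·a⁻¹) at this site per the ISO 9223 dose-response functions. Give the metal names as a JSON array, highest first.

["carbon steel", "copper", "zinc"]

carbon steel: f(T) = -0.054·(T−10) [T>10 °C] = -0.3726
  SO₂ term: 1.77·11.1^0.52·exp(0.02·79-0.3726) = 20.7
  Sd branch = 0.102·Sd^0.62·e^(0.033·RH+0.04·T) = 7.646 μm/a
  r_corr = 20.7 + 7.646 = 28.34 μm/a
  mass loss = 28.34 μm/a × 7.85 g/cm³ = 222.5 g·m⁻²·a⁻¹
copper: temperature factor f = -0.080·(6.9) = -0.5520
  SO₂ term: 0.0053·11.1^0.26·exp(0.059·79-0.5520) = 0.6034
  Cl⁻ term: 0.01025·5.3^0.27·exp(0.036·79+0.049·16.9) = 0.6325
  r_corr = 0.6034 + 0.6325 = 1.236 μm/a
  mass loss = 1.236 μm/a × 8.96 g/cm³ = 11.07 g·m⁻²·a⁻¹
zinc: T>10 °C ⇒ hinge -0.071·(16.9−10) = -0.4899
  SO₂ term: 0.0129·11.1^0.44·exp(0.046·79-0.4899) = 0.863
  Cl⁻ term: 0.0175·5.3^0.57·exp(0.008·79+0.085·16.9) = 0.3583
  sum: 0.863 + 0.3583 → r_corr = 1.221 μm/a
  mass loss = 1.221 μm/a × 7.14 g/cm³ = 8.72 g·m⁻²·a⁻¹
Ordering by g·m⁻²·a⁻¹: carbon steel (222) > copper (11.1) > zinc (8.72)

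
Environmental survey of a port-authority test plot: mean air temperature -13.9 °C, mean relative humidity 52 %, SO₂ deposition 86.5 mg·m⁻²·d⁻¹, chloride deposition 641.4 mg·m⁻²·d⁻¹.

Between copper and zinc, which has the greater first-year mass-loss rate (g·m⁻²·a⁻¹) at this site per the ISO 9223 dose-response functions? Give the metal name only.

zinc

copper: T≤10 °C ⇒ hinge +0.126·(-13.9−10) = -3.0114
  sulphur-dioxide contribution → 0.01788 μm/a
  chloride contribution → 0.1931 μm/a
  ⇒ r_corr(copper) = 0.211 μm/a
  mass loss = 0.211 μm/a × 8.96 g/cm³ = 1.891 g·m⁻²·a⁻¹
zinc: f(T) = +0.038·(T−10) [T≤10 °C] = -0.9082
  sulphur-dioxide contribution → 0.4048 μm/a
  chloride contribution → 0.3241 μm/a
  ⇒ r_corr(zinc) = 0.7289 μm/a
  mass loss = 0.7289 μm/a × 7.14 g/cm³ = 5.204 g·m⁻²·a⁻¹
Ordering by g·m⁻²·a⁻¹: zinc (5.2) > copper (1.89)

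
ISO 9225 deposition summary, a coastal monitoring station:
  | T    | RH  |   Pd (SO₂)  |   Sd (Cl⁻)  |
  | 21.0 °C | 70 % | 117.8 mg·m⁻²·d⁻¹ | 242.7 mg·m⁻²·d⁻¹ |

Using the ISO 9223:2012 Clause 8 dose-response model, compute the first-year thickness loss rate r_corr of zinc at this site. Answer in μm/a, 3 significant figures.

zinc: T>10 °C ⇒ hinge -0.071·(21.0−10) = -0.7810
  SO₂ term: 0.0129·117.8^0.44·exp(0.046·70-0.7810) = 1.205
  Sd branch = 0.0175·Sd^0.57·e^(0.008·RH+0.085·T) = 4.178 μm/a
  sum: 1.205 + 4.178 → r_corr = 5.383 μm/a

r_corr = 5.38 μm/a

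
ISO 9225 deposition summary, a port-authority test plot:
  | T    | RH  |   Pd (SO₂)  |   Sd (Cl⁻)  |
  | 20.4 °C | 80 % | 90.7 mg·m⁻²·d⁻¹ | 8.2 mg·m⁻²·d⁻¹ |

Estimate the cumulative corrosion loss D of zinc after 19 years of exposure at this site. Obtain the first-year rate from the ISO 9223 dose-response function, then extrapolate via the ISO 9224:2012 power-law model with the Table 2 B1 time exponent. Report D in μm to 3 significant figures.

zinc: f(T) = -0.071·(T−10) [T>10 °C] = -0.7384
  sulphur-dioxide contribution → 1.776 μm/a
  chloride contribution → 0.6236 μm/a
  ⇒ r_corr(zinc) = 2.4 μm/a
Long-term exponent b (ISO 9224 Table 2, B1) = 0.813
  D(19) = 2.4 × 19^0.813 = 2.4 × 10.96 = 26.29 μm

D(19) = 26.3 μm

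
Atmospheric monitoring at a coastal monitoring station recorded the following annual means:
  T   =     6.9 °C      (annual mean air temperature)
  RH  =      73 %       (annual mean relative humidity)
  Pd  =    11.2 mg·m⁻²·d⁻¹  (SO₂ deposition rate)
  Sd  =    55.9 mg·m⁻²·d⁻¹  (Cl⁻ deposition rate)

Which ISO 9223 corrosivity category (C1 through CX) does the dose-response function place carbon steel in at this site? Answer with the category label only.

C3

carbon steel: f(T) = +0.150·(T−10) [T≤10 °C] = -0.4650
  SO₂ term: 1.77·11.2^0.52·exp(0.02·73-0.4650) = 16.81
  Cl⁻ term: 0.102·55.9^0.62·exp(0.033·73+0.04·6.9) = 18.12
  sum: 16.81 + 18.12 → r_corr = 34.93 μm/a
ISO 9223 Table 2 (carbon steel): 25 < 34.9 ≤ 50 μm/a ⇒ C3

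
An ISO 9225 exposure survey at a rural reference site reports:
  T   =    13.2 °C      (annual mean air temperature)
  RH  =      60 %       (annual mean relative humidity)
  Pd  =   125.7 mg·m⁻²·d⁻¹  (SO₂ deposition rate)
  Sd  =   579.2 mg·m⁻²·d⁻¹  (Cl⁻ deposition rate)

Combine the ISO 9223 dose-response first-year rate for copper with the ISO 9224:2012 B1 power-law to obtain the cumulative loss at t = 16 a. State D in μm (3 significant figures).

copper: T>10 °C ⇒ hinge -0.080·(13.2−10) = -0.2560
  SO₂ term: 0.0053·125.7^0.26·exp(0.059·60-0.2560) = 0.497
  Cl⁻ term: 0.01025·579.2^0.27·exp(0.036·60+0.049·13.2) = 0.9455
  r_corr = 0.497 + 0.9455 = 1.442 μm/a
Power-law: D(16) = r_corr · 16^0.667
  D(16) = 1.442 × 16^0.667 = 1.442 × 6.355 = 9.168 μm

D(16) = 9.17 μm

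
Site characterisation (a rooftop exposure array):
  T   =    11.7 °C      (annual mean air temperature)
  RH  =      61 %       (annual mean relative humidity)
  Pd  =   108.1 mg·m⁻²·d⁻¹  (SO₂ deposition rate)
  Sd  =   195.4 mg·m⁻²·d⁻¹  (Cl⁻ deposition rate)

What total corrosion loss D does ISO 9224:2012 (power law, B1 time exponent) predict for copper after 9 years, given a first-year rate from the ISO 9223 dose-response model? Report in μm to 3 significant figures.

D(9) = 5.42 μm

copper: T>10 °C ⇒ hinge -0.080·(11.7−10) = -0.1360
  Pd branch = 0.0053·Pd^0.26·e^(0.059·RH+f) = 0.5715 μm/a
  Sd branch = 0.01025·Sd^0.27·e^(0.036·RH+0.049·T) = 0.6791 μm/a
  r_corr = 0.5715 + 0.6791 = 1.251 μm/a
Long-term exponent b (ISO 9224 Table 2, B1) = 0.667
  D(9) = 1.251 × 9^0.667 = 1.251 × 4.33 = 5.415 μm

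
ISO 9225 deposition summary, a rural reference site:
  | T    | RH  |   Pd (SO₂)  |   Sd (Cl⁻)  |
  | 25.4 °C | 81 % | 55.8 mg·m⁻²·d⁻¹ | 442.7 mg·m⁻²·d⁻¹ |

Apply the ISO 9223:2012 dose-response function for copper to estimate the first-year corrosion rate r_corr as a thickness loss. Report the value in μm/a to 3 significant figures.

copper: f(T) = -0.080·(T−10) [T>10 °C] = -1.2320
  Pd branch = 0.0053·Pd^0.26·e^(0.059·RH+f) = 0.5234 μm/a
  Cl⁻ term: 0.01025·442.7^0.27·exp(0.036·81+0.049·25.4) = 3.405
  sum: 0.5234 + 3.405 → r_corr = 3.928 μm/a

r_corr = 3.93 μm/a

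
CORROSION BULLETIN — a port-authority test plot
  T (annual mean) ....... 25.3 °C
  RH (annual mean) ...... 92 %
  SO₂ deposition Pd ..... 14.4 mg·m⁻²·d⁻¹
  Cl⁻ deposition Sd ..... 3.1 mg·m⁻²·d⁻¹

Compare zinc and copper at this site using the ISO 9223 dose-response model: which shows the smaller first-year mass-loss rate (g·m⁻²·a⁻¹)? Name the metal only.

zinc: temperature factor f = -0.071·(15.3) = -1.0863
  sulphur-dioxide contribution → 0.9692 μm/a
  chloride contribution → 0.598 μm/a
  ⇒ r_corr(zinc) = 1.567 μm/a
  mass loss = 1.567 μm/a × 7.14 g/cm³ = 11.19 g·m⁻²·a⁻¹
copper: temperature factor f = -0.080·(15.3) = -1.2240
  sulphur-dioxide contribution → 0.7099 μm/a
  chloride contribution → 1.319 μm/a
  total first-year rate 2.029 μm/a
  mass loss = 2.029 μm/a × 8.96 g/cm³ = 18.18 g·m⁻²·a⁻¹
Ordering by g·m⁻²·a⁻¹: copper (18.2) > zinc (11.2)

zinc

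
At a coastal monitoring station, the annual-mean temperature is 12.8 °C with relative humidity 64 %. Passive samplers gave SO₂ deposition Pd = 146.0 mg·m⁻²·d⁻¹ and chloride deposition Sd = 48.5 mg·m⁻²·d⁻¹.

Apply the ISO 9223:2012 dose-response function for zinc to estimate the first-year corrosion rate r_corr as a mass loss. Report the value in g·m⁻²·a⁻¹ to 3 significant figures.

r_corr = 18.5 g·m⁻²·a⁻¹

zinc: temperature factor f = -0.071·(2.8) = -0.1988
  sulphur-dioxide contribution → 1.799 μm/a
  chloride contribution → 0.7921 μm/a
  ⇒ r_corr(zinc) = 2.592 μm/a
Convert to mass loss: 2.592 μm/a × 7.14 g/cm³ = 18.5 g·m⁻²·a⁻¹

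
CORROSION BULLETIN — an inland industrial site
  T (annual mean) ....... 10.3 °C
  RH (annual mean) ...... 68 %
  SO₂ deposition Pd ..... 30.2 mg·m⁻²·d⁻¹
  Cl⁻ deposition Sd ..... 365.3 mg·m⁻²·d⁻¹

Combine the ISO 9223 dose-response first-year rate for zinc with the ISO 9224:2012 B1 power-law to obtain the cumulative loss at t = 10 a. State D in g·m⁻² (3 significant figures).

D(10) = 157 g·m⁻²

zinc: f(T) = -0.071·(T−10) [T>10 °C] = -0.0213
  SO₂ term: 0.0129·30.2^0.44·exp(0.046·68-0.0213) = 1.291
  Sd branch = 0.0175·Sd^0.57·e^(0.008·RH+0.085·T) = 2.09 μm/a
  sum: 1.291 + 2.09 → r_corr = 3.382 μm/a
ISO 9224: D(t) = r_corr · t^b with b = 0.813 (zinc, B1)
  D(10) = 3.382 × 10^0.813 = 3.382 × 6.501 = 21.99 μm
  Mass loss = 21.99 μm × 7.14 g/cm³ = 157 g·m⁻²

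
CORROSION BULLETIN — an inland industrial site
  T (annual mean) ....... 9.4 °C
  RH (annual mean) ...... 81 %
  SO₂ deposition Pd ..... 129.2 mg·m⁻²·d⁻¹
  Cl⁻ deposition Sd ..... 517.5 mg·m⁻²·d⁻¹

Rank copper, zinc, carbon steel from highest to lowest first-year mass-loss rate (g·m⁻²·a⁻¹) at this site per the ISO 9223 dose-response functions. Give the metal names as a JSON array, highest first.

copper: temperature factor f = +0.126·(-0.6) = -0.0756
  sulphur-dioxide contribution → 2.069 μm/a
  chloride contribution → 1.622 μm/a
  total first-year rate 3.691 μm/a
  mass loss = 3.691 μm/a × 8.96 g/cm³ = 33.07 g·m⁻²·a⁻¹
zinc: f(T) = +0.038·(T−10) [T≤10 °C] = -0.0228
  sulphur-dioxide contribution → 4.445 μm/a
  chloride contribution → 2.621 μm/a
  total first-year rate 7.065 μm/a
  mass loss = 7.065 μm/a × 7.14 g/cm³ = 50.44 g·m⁻²·a⁻¹
carbon steel: T≤10 °C ⇒ hinge +0.150·(9.4−10) = -0.0900
  sulphur-dioxide contribution → 102.4 μm/a
  chloride contribution → 103.6 μm/a
  ⇒ r_corr(carbon steel) = 206 μm/a
  mass loss = 206 μm/a × 7.85 g/cm³ = 1617 g·m⁻²·a⁻¹
Ordering by g·m⁻²·a⁻¹: carbon steel (1620) > zinc (50.4) > copper (33.1)

["carbon steel", "zinc", "copper"]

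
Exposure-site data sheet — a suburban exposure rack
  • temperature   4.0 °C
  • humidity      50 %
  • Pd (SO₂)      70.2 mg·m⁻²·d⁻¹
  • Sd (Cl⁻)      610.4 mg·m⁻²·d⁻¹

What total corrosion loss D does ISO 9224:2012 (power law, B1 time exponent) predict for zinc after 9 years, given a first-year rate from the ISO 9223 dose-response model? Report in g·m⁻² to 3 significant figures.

D(9) = 88.8 g·m⁻²

zinc: f(T) = +0.038·(T−10) [T≤10 °C] = -0.2280
  Pd branch = 0.0129·Pd^0.44·e^(0.046·RH+f) = 0.665 μm/a
  Sd branch = 0.0175·Sd^0.57·e^(0.008·RH+0.085·T) = 1.42 μm/a
  sum: 0.665 + 1.42 → r_corr = 2.085 μm/a
Long-term exponent b (ISO 9224 Table 2, B1) = 0.813
  D(9) = 2.085 × 9^0.813 = 2.085 × 5.968 = 12.44 μm
  Mass loss = 12.44 μm × 7.14 g/cm³ = 88.83 g·m⁻²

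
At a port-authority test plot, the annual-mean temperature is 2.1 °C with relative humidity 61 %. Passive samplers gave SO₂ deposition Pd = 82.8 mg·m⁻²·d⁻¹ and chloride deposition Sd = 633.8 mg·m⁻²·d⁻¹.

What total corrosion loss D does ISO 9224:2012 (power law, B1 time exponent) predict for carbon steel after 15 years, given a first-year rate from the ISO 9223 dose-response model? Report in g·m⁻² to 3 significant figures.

D(15) = 2.06e+03 g·m⁻²

carbon steel: temperature factor f = +0.150·(-7.9) = -1.1850
  SO₂ term: 1.77·82.8^0.52·exp(0.02·61-1.1850) = 18.22
  Cl⁻ term: 0.102·633.8^0.62·exp(0.033·61+0.04·2.1) = 45.34
  r_corr = 18.22 + 45.34 = 63.56 μm/a
Power-law: D(15) = r_corr · 15^0.523
  D(15) = 63.56 × 15^0.523 = 63.56 × 4.122 = 262 μm
  Mass loss = 262 μm × 7.85 g/cm³ = 2057 g·m⁻²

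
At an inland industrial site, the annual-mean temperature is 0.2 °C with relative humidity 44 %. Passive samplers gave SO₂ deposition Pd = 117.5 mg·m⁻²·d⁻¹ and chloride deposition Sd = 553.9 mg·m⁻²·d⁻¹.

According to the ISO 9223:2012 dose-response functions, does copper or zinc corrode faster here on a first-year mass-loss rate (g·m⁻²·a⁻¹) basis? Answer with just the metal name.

copper: f(T) = +0.126·(T−10) [T≤10 °C] = -1.2348
  SO₂ term: 0.0053·117.5^0.26·exp(0.059·44-1.2348) = 0.07139
  Sd branch = 0.01025·Sd^0.27·e^(0.036·RH+0.049·T) = 0.2777 μm/a
  r_corr = 0.07139 + 0.2777 = 0.3491 μm/a
  mass loss = 0.3491 μm/a × 8.96 g/cm³ = 3.128 g·m⁻²·a⁻¹
zinc: temperature factor f = +0.038·(-9.8) = -0.3724
  SO₂ term: 0.0129·117.5^0.44·exp(0.046·44-0.3724) = 0.5479
  Sd branch = 0.0175·Sd^0.57·e^(0.008·RH+0.085·T) = 0.9269 μm/a
  r_corr = 0.5479 + 0.9269 = 1.475 μm/a
  mass loss = 1.475 μm/a × 7.14 g/cm³ = 10.53 g·m⁻²·a⁻¹
Ordering by g·m⁻²·a⁻¹: zinc (10.5) > copper (3.13)

zinc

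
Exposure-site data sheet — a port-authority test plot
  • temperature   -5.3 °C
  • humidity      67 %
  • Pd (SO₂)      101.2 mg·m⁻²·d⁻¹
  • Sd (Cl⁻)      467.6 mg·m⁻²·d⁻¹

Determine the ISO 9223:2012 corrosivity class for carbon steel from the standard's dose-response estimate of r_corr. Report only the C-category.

carbon steel: f(T) = +0.150·(T−10) [T≤10 °C] = -2.2950
  sulphur-dioxide contribution → 7.515 μm/a
  chloride contribution → 34.05 μm/a
  total first-year rate 41.56 μm/a
41.6 μm/a falls in (25, 50] for carbon steel → category C3

C3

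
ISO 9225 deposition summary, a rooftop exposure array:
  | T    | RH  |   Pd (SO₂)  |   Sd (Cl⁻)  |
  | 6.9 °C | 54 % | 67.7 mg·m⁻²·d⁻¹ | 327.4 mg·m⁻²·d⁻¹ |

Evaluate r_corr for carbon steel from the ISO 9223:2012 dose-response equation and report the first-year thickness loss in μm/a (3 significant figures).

r_corr = 58.3 μm/a

carbon steel: T≤10 °C ⇒ hinge +0.150·(6.9−10) = -0.4650
  SO₂ term: 1.77·67.7^0.52·exp(0.02·54-0.4650) = 29.31
  Cl⁻ term: 0.102·327.4^0.62·exp(0.033·54+0.04·6.9) = 28.96
  sum: 29.31 + 28.96 → r_corr = 58.26 μm/a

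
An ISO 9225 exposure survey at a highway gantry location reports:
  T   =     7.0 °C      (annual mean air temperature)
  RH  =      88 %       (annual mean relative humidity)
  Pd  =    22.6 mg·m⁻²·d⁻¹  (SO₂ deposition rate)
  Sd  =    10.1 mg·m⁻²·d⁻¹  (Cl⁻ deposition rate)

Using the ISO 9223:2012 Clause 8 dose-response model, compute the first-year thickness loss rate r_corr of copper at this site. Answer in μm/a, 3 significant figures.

copper: f(T) = +0.126·(T−10) [T≤10 °C] = -0.3780
  SO₂ term: 0.0053·22.6^0.26·exp(0.059·88-0.3780) = 1.469
  Sd branch = 0.01025·Sd^0.27·e^(0.036·RH+0.049·T) = 0.6408 μm/a
  sum: 1.469 + 0.6408 → r_corr = 2.11 μm/a

r_corr = 2.11 μm/a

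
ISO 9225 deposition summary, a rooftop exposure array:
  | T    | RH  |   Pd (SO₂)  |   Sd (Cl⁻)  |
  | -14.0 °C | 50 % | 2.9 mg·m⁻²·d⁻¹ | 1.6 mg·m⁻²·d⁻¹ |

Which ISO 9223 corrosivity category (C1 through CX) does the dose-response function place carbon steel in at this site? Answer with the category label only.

C1

carbon steel: temperature factor f = +0.150·(-24.0) = -3.6000
  sulphur-dioxide contribution → 0.2287 μm/a
  chloride contribution → 0.406 μm/a
  total first-year rate 0.6347 μm/a
0.635 μm/a falls in (0, 1.3] for carbon steel → category C1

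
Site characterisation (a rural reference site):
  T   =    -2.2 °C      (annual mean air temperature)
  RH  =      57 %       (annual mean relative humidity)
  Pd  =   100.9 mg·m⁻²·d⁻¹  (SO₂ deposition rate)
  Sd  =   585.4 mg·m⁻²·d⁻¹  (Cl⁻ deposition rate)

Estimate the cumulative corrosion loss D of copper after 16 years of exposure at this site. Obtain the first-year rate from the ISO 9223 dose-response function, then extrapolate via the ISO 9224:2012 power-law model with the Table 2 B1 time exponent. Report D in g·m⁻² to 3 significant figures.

copper: temperature factor f = +0.126·(-12.2) = -1.5372
  SO₂ term: 0.0053·100.9^0.26·exp(0.059·57-1.5372) = 0.1092
  Cl⁻ term: 0.01025·585.4^0.27·exp(0.036·57+0.049·-2.2) = 0.4002
  sum: 0.1092 + 0.4002 → r_corr = 0.5094 μm/a
Long-term exponent b (ISO 9224 Table 2, B1) = 0.667
  D(16) = 0.5094 × 16^0.667 = 0.5094 × 6.355 = 3.238 μm
  Mass loss = 3.238 μm × 8.96 g/cm³ = 29.01 g·m⁻²

D(16) = 29.0 g·m⁻²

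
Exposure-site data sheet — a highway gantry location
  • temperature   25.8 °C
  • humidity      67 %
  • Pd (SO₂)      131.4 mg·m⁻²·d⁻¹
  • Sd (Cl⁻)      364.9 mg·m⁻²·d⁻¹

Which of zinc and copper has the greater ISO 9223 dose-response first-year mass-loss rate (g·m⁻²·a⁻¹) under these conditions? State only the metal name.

zinc

zinc: f(T) = -0.071·(T−10) [T>10 °C] = -1.1218
  sulphur-dioxide contribution → 0.7836 μm/a
  chloride contribution → 7.739 μm/a
  total first-year rate 8.522 μm/a
  mass loss = 8.522 μm/a × 7.14 g/cm³ = 60.85 g·m⁻²·a⁻¹
copper: T>10 °C ⇒ hinge -0.080·(25.8−10) = -1.2640
  sulphur-dioxide contribution → 0.2773 μm/a
  chloride contribution → 1.991 μm/a
  total first-year rate 2.268 μm/a
  mass loss = 2.268 μm/a × 8.96 g/cm³ = 20.32 g·m⁻²·a⁻¹
Ordering by g·m⁻²·a⁻¹: zinc (60.8) > copper (20.3)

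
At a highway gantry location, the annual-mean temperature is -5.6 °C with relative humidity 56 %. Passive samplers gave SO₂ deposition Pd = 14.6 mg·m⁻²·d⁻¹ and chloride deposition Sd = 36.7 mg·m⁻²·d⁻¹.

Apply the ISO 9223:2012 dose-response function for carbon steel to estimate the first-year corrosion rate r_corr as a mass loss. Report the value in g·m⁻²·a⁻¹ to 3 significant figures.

carbon steel: T≤10 °C ⇒ hinge +0.150·(-5.6−10) = -2.3400
  sulphur-dioxide contribution → 2.107 μm/a
  chloride contribution → 4.83 μm/a
  ⇒ r_corr(carbon steel) = 6.937 μm/a
Convert to mass loss: 6.937 μm/a × 7.85 g/cm³ = 54.46 g·m⁻²·a⁻¹

r_corr = 54.5 g·m⁻²·a⁻¹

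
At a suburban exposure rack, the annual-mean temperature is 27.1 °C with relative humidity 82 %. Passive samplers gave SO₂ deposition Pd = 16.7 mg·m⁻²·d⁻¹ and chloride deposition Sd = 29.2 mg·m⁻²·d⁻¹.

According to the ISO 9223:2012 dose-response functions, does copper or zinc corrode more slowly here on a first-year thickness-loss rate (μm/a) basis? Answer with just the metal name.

copper: f(T) = -0.080·(T−10) [T>10 °C] = -1.3680
  SO₂ term: 0.0053·16.7^0.26·exp(0.059·82-1.3680) = 0.3541
  Cl⁻ term: 0.01025·29.2^0.27·exp(0.036·82+0.049·27.1) = 1.841
  sum: 0.3541 + 1.841 → r_corr = 2.195 μm/a
zinc: f(T) = -0.071·(T−10) [T>10 °C] = -1.2141
  SO₂ term: 0.0129·16.7^0.44·exp(0.046·82-1.2141) = 0.5747
  Cl⁻ term: 0.0175·29.2^0.57·exp(0.008·82+0.085·27.1) = 2.31
  sum: 0.5747 + 2.31 → r_corr = 2.885 μm/a
Ordering by μm/a: zinc (2.88) > copper (2.2)

copper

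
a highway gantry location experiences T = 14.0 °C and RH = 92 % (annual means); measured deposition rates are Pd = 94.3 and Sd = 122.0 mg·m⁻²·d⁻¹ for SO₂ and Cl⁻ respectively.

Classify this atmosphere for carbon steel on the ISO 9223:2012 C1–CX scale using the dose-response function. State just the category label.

C5

carbon steel: temperature factor f = -0.054·(4.0) = -0.2160
  SO₂ term: 1.77·94.3^0.52·exp(0.02·92-0.2160) = 95.5
  Sd branch = 0.102·Sd^0.62·e^(0.033·RH+0.04·T) = 73.09 μm/a
  r_corr = 95.5 + 73.09 = 168.6 μm/a
Category bounds: 80…200 μm/a bracket r_corr ⇒ C5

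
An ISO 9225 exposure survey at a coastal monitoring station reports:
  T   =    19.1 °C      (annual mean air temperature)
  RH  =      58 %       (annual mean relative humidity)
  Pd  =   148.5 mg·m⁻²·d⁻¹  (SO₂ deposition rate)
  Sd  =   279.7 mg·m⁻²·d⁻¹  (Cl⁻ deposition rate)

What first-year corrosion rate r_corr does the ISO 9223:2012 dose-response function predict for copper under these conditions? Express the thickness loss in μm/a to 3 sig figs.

r_corr = 1.25 μm/a

copper: f(T) = -0.080·(T−10) [T>10 °C] = -0.7280
  sulphur-dioxide contribution → 0.2877 μm/a
  chloride contribution → 0.9651 μm/a
  total first-year rate 1.253 μm/a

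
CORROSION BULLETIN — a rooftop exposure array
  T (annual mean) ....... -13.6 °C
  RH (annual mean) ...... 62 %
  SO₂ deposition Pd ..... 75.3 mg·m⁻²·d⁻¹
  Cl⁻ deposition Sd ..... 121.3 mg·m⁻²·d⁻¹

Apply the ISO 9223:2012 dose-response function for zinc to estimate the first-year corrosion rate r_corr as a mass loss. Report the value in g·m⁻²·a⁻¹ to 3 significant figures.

zinc: temperature factor f = +0.038·(-23.6) = -0.8968
  Pd branch = 0.0129·Pd^0.44·e^(0.046·RH+f) = 0.6103 μm/a
  Sd branch = 0.0175·Sd^0.57·e^(0.008·RH+0.085·T) = 0.1394 μm/a
  r_corr = 0.6103 + 0.1394 = 0.7496 μm/a
Convert to mass loss: 0.7496 μm/a × 7.14 g/cm³ = 5.352 g·m⁻²·a⁻¹

r_corr = 5.35 g·m⁻²·a⁻¹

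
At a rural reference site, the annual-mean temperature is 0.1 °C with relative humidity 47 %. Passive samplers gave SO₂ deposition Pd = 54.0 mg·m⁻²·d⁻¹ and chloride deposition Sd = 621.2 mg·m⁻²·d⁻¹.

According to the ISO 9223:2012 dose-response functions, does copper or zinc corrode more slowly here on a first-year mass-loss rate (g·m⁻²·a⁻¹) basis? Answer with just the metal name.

copper: f(T) = +0.126·(T−10) [T≤10 °C] = -1.2474
  Pd branch = 0.0053·Pd^0.26·e^(0.059·RH+f) = 0.06875 μm/a
  Sd branch = 0.01025·Sd^0.27·e^(0.036·RH+0.049·T) = 0.3176 μm/a
  r_corr = 0.06875 + 0.3176 = 0.3863 μm/a
  mass loss = 0.3863 μm/a × 8.96 g/cm³ = 3.461 g·m⁻²·a⁻¹
zinc: T≤10 °C ⇒ hinge +0.038·(0.1−10) = -0.3762
  SO₂ term: 0.0129·54.0^0.44·exp(0.046·47-0.3762) = 0.445
  Sd branch = 0.0175·Sd^0.57·e^(0.008·RH+0.085·T) = 1.005 μm/a
  r_corr = 0.445 + 1.005 = 1.45 μm/a
  mass loss = 1.45 μm/a × 7.14 g/cm³ = 10.35 g·m⁻²·a⁻¹
Ordering by g·m⁻²·a⁻¹: zinc (10.4) > copper (3.46)

copper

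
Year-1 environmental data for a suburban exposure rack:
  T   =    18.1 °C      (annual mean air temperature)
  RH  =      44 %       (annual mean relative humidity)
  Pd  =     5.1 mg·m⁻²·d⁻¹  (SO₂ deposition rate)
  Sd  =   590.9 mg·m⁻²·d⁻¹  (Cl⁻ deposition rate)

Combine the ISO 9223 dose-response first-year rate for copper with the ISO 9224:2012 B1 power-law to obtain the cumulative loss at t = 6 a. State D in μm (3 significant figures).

copper: temperature factor f = -0.080·(8.1) = -0.6480
  sulphur-dioxide contribution → 0.05679 μm/a
  chloride contribution → 0.6794 μm/a
  ⇒ r_corr(copper) = 0.7362 μm/a
ISO 9224: D(t) = r_corr · t^b with b = 0.667 (copper, B1)
  D(6) = 0.7362 × 6^0.667 = 0.7362 × 3.304 = 2.432 μm

D(6) = 2.43 μm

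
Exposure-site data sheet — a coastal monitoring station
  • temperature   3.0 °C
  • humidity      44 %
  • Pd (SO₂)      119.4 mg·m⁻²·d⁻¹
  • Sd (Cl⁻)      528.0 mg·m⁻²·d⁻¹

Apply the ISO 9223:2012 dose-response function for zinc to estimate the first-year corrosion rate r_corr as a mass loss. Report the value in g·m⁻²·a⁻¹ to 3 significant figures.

zinc: temperature factor f = +0.038·(-7.0) = -0.2660
  Pd branch = 0.0129·Pd^0.44·e^(0.046·RH+f) = 0.6137 μm/a
  Sd branch = 0.0175·Sd^0.57·e^(0.008·RH+0.085·T) = 1.144 μm/a
  r_corr = 0.6137 + 1.144 = 1.758 μm/a
Convert to mass loss: 1.758 μm/a × 7.14 g/cm³ = 12.55 g·m⁻²·a⁻¹

r_corr = 12.6 g·m⁻²·a⁻¹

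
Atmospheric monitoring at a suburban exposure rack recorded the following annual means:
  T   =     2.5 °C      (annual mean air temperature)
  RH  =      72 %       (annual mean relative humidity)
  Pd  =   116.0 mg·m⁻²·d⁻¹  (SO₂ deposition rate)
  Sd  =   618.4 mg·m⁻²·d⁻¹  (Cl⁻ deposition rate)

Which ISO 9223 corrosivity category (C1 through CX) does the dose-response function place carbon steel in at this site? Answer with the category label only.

C5

carbon steel: T≤10 °C ⇒ hinge +0.150·(2.5−10) = -1.1250
  SO₂ term: 1.77·116.0^0.52·exp(0.02·72-1.1250) = 28.73
  Sd branch = 0.102·Sd^0.62·e^(0.033·RH+0.04·T) = 65.24 μm/a
  sum: 28.73 + 65.24 → r_corr = 93.97 μm/a
Category bounds: 80…200 μm/a bracket r_corr ⇒ C5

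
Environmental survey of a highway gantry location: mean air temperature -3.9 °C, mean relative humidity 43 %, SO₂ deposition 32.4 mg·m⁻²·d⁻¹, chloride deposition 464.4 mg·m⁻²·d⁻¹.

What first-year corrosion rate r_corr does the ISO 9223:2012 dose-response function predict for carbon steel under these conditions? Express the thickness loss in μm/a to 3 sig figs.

carbon steel: T≤10 °C ⇒ hinge +0.150·(-3.9−10) = -2.0850
  SO₂ term: 1.77·32.4^0.52·exp(0.02·43-2.0850) = 3.173
  Cl⁻ term: 0.102·464.4^0.62·exp(0.033·43+0.04·-3.9) = 16.24
  r_corr = 3.173 + 16.24 = 19.41 μm/a

r_corr = 19.4 μm/a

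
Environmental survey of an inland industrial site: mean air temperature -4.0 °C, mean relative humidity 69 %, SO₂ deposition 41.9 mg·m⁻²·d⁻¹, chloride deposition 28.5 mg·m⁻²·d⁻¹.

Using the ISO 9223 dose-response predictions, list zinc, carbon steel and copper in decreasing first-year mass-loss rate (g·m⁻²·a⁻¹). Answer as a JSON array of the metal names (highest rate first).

zinc: temperature factor f = +0.038·(-14.0) = -0.5320
  sulphur-dioxide contribution → 0.9371 μm/a
  chloride contribution → 0.146 μm/a
  total first-year rate 1.083 μm/a
  mass loss = 1.083 μm/a × 7.14 g/cm³ = 7.733 g·m⁻²·a⁻¹
carbon steel: f(T) = +0.150·(T−10) [T≤10 °C] = -2.1000
  sulphur-dioxide contribution → 6.009 μm/a
  chloride contribution → 6.761 μm/a
  total first-year rate 12.77 μm/a
  mass loss = 12.77 μm/a × 7.85 g/cm³ = 100.2 g·m⁻²·a⁻¹
copper: temperature factor f = +0.126·(-14.0) = -1.7640
  sulphur-dioxide contribution → 0.1406 μm/a
  chloride contribution → 0.2496 μm/a
  ⇒ r_corr(copper) = 0.3902 μm/a
  mass loss = 0.3902 μm/a × 8.96 g/cm³ = 3.496 g·m⁻²·a⁻¹
Ordering by g·m⁻²·a⁻¹: carbon steel (100) > zinc (7.73) > copper (3.5)

["carbon steel", "zinc", "copper"]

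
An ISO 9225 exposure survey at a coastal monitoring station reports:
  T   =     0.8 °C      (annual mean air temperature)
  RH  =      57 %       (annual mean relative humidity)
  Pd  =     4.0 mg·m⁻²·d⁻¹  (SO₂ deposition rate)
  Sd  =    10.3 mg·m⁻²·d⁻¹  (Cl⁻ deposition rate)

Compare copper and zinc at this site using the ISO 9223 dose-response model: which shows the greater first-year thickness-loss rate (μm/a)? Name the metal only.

copper: f(T) = +0.126·(T−10) [T≤10 °C] = -1.1592
  sulphur-dioxide contribution → 0.06885 μm/a
  chloride contribution → 0.1557 μm/a
  total first-year rate 0.2246 μm/a
zinc: T≤10 °C ⇒ hinge +0.038·(0.8−10) = -0.3496
  sulphur-dioxide contribution → 0.2303 μm/a
  chloride contribution → 0.1117 μm/a
  ⇒ r_corr(zinc) = 0.342 μm/a
Ordering by μm/a: zinc (0.342) > copper (0.225)

zinc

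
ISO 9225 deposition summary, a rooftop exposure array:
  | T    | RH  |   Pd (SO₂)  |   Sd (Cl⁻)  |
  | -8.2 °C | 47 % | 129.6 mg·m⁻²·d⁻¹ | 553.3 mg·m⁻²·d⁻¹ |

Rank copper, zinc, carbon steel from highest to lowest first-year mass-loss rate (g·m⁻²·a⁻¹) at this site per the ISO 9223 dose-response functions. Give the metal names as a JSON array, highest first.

["carbon steel", "zinc", "copper"]

copper: temperature factor f = +0.126·(-18.2) = -2.2932
  sulphur-dioxide contribution → 0.03033 μm/a
  chloride contribution → 0.205 μm/a
  total first-year rate 0.2353 μm/a
  mass loss = 0.2353 μm/a × 8.96 g/cm³ = 2.108 g·m⁻²·a⁻¹
zinc: T≤10 °C ⇒ hinge +0.038·(-8.2−10) = -0.6916
  sulphur-dioxide contribution → 0.4772 μm/a
  chloride contribution → 0.4646 μm/a
  ⇒ r_corr(zinc) = 0.9419 μm/a
  mass loss = 0.9419 μm/a × 7.14 g/cm³ = 6.725 g·m⁻²·a⁻¹
carbon steel: temperature factor f = +0.150·(-18.2) = -2.7300
  sulphur-dioxide contribution → 3.708 μm/a
  chloride contribution → 17.39 μm/a
  ⇒ r_corr(carbon steel) = 21.1 μm/a
  mass loss = 21.1 μm/a × 7.85 g/cm³ = 165.6 g·m⁻²·a⁻¹
Ordering by g·m⁻²·a⁻¹: carbon steel (166) > zinc (6.72) > copper (2.11)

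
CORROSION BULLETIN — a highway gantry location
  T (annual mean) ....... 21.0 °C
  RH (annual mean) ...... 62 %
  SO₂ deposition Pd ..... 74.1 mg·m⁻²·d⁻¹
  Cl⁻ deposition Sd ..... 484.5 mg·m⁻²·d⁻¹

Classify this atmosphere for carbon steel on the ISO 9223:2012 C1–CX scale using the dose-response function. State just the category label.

carbon steel: f(T) = -0.054·(T−10) [T>10 °C] = -0.5940
  Pd branch = 1.77·Pd^0.52·e^(0.02·RH+f) = 31.68 μm/a
  Sd branch = 0.102·Sd^0.62·e^(0.033·RH+0.04·T) = 84.5 μm/a
  r_corr = 31.68 + 84.5 = 116.2 μm/a
Category bounds: 80…200 μm/a bracket r_corr ⇒ C5

C5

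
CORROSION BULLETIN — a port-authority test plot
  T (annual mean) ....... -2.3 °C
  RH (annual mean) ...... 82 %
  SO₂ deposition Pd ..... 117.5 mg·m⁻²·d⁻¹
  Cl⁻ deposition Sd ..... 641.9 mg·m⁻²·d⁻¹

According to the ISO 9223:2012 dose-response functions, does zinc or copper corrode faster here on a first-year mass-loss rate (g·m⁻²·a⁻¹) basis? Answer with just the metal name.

zinc

zinc: f(T) = +0.038·(T−10) [T≤10 °C] = -0.4674
  SO₂ term: 0.0129·117.5^0.44·exp(0.046·82-0.4674) = 2.861
  Cl⁻ term: 0.0175·641.9^0.57·exp(0.008·82+0.085·-2.3) = 1.105
  r_corr = 2.861 + 1.105 = 3.966 μm/a
  mass loss = 3.966 μm/a × 7.14 g/cm³ = 28.32 g·m⁻²·a⁻¹
copper: f(T) = +0.126·(T−10) [T≤10 °C] = -1.5498
  SO₂ term: 0.0053·117.5^0.26·exp(0.059·82-1.5498) = 0.4904
  Sd branch = 0.01025·Sd^0.27·e^(0.036·RH+0.049·T) = 1.004 μm/a
  sum: 0.4904 + 1.004 → r_corr = 1.495 μm/a
  mass loss = 1.495 μm/a × 8.96 g/cm³ = 13.39 g·m⁻²·a⁻¹
Ordering by g·m⁻²·a⁻¹: zinc (28.3) > copper (13.4)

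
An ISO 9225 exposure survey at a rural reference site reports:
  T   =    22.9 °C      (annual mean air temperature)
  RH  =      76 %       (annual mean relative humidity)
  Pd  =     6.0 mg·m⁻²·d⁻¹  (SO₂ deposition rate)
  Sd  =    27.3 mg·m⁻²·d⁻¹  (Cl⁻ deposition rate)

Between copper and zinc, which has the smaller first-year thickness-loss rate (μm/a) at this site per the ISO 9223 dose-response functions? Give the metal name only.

copper

copper: f(T) = -0.080·(T−10) [T>10 °C] = -1.0320
  SO₂ term: 0.0053·6.0^0.26·exp(0.059·76-1.0320) = 0.2666
  Cl⁻ term: 0.01025·27.3^0.27·exp(0.036·76+0.049·22.9) = 1.186
  r_corr = 0.2666 + 1.186 = 1.452 μm/a
zinc: T>10 °C ⇒ hinge -0.071·(22.9−10) = -0.9159
  SO₂ term: 0.0129·6.0^0.44·exp(0.046·76-0.9159) = 0.3745
  Sd branch = 0.0175·Sd^0.57·e^(0.008·RH+0.085·T) = 1.483 μm/a
  r_corr = 0.3745 + 1.483 = 1.857 μm/a
Ordering by μm/a: zinc (1.86) > copper (1.45)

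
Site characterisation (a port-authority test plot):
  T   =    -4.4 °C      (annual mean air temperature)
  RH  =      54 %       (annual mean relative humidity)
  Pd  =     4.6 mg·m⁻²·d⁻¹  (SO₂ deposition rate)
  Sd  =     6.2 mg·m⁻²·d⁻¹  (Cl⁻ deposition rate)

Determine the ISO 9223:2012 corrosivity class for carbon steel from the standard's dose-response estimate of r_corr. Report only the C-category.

carbon steel: temperature factor f = +0.150·(-14.4) = -2.1600
  sulphur-dioxide contribution → 1.329 μm/a
  chloride contribution → 1.575 μm/a
  ⇒ r_corr(carbon steel) = 2.904 μm/a
ISO 9223 Table 2 (carbon steel): 1.3 < 2.9 ≤ 25 μm/a ⇒ C2

C2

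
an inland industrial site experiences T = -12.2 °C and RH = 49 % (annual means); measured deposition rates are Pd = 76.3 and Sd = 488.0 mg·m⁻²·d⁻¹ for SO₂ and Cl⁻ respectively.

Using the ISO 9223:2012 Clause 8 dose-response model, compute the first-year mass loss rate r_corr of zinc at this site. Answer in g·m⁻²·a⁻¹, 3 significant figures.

r_corr = 4.78 g·m⁻²·a⁻¹

zinc: f(T) = +0.038·(T−10) [T≤10 °C] = -0.8436
  SO₂ term: 0.0129·76.3^0.44·exp(0.046·49-0.8436) = 0.356
  Cl⁻ term: 0.0175·488.0^0.57·exp(0.008·49+0.085·-12.2) = 0.3128
  sum: 0.356 + 0.3128 → r_corr = 0.6688 μm/a
Convert to mass loss: 0.6688 μm/a × 7.14 g/cm³ = 4.775 g·m⁻²·a⁻¹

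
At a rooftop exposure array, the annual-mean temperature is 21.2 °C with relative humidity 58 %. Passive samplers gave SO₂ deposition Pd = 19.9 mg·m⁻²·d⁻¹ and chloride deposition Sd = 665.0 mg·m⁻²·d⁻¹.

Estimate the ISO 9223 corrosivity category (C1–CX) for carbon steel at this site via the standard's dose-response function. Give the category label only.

carbon steel: temperature factor f = -0.054·(11.2) = -0.6048
  sulphur-dioxide contribution → 14.6 μm/a
  chloride contribution → 90.84 μm/a
  ⇒ r_corr(carbon steel) = 105.4 μm/a
ISO 9223 Table 2 (carbon steel): 80 < 105 ≤ 200 μm/a ⇒ C5

C5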